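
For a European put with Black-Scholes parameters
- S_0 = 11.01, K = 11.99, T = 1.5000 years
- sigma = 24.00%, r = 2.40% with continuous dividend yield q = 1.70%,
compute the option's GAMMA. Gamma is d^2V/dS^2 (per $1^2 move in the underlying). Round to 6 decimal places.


Answer: Gamma = 0.119478

Derivation:
d1 = -0.1073999813; d2 = -0.4013387504
phi(d1) = 0.3966480517; exp(-qT) = 0.9748223790; exp(-rT) = 0.9646402935
Gamma = exp(-qT) * phi(d1) / (S * sigma * sqrt(T)) = 0.9748223790 * 0.3966480517 / (11.0100 * 0.2400 * 1.2247448714) = 0.119478


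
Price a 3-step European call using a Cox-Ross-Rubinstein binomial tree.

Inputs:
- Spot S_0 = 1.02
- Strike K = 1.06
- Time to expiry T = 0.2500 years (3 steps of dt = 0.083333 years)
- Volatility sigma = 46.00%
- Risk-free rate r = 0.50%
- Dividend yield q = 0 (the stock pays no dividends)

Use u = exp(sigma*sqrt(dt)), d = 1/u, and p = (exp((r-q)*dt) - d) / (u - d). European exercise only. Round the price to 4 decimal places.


Answer: Price = V(0,0) = 0.0838

Derivation:
dt = T/N = 0.083333
u = exp(sigma*sqrt(dt)) = 1.142011; d = 1/u = 0.875648
p = (exp((r-q)*dt) - d) / (u - d) = 0.468416
Discount per step: exp(-r*dt) = 0.999583
Stock lattice S(k, i) with i counting down-moves:
  k=0: S(0,0) = 1.0200
  k=1: S(1,0) = 1.1649; S(1,1) = 0.8932
  k=2: S(2,0) = 1.3303; S(2,1) = 1.0200; S(2,2) = 0.7821
  k=3: S(3,0) = 1.5192; S(3,1) = 1.1649; S(3,2) = 0.8932; S(3,3) = 0.6848
Terminal payoffs V(N, i) = max(S_T - K, 0):
  V(3,0) = 0.459185; V(3,1) = 0.104851; V(3,2) = 0.000000; V(3,3) = 0.000000
Backward induction: V(k, i) = exp(-r*dt) * [p * V(k+1, i) + (1-p) * V(k+1, i+1)].
  V(2,0) = exp(-r*dt) * [p*0.459185 + (1-p)*0.104851] = 0.270714
  V(2,1) = exp(-r*dt) * [p*0.104851 + (1-p)*0.000000] = 0.049093
  V(2,2) = exp(-r*dt) * [p*0.000000 + (1-p)*0.000000] = 0.000000
  V(1,0) = exp(-r*dt) * [p*0.270714 + (1-p)*0.049093] = 0.152840
  V(1,1) = exp(-r*dt) * [p*0.049093 + (1-p)*0.000000] = 0.022987
  V(0,0) = exp(-r*dt) * [p*0.152840 + (1-p)*0.022987] = 0.083777


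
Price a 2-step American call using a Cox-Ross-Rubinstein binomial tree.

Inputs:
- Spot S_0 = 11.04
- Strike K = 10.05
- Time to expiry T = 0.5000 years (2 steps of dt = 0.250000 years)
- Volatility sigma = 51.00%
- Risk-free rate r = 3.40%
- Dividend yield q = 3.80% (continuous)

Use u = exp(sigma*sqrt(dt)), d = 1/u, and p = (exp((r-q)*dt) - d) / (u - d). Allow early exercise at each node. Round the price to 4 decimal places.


dt = T/N = 0.250000
u = exp(sigma*sqrt(dt)) = 1.290462; d = 1/u = 0.774916
p = (exp((r-q)*dt) - d) / (u - d) = 0.434654
Discount per step: exp(-r*dt) = 0.991536
Stock lattice S(k, i) with i counting down-moves:
  k=0: S(0,0) = 11.0400
  k=1: S(1,0) = 14.2467; S(1,1) = 8.5551
  k=2: S(2,0) = 18.3848; S(2,1) = 11.0400; S(2,2) = 6.6295
Terminal payoffs V(N, i) = max(S_T - K, 0):
  V(2,0) = 8.334815; V(2,1) = 0.990000; V(2,2) = 0.000000
Backward induction: V(k, i) = exp(-r*dt) * [p * V(k+1, i) + (1-p) * V(k+1, i+1)]; then take max(V_cont, immediate exercise) for American.
  V(1,0) = exp(-r*dt) * [p*8.334815 + (1-p)*0.990000] = 4.147057; exercise = 4.196696; V(1,0) = max -> 4.196696
  V(1,1) = exp(-r*dt) * [p*0.990000 + (1-p)*0.000000] = 0.426666; exercise = 0.000000; V(1,1) = max -> 0.426666
  V(0,0) = exp(-r*dt) * [p*4.196696 + (1-p)*0.426666] = 2.047846; exercise = 0.990000; V(0,0) = max -> 2.047846

Answer: Price = V(0,0) = 2.0478


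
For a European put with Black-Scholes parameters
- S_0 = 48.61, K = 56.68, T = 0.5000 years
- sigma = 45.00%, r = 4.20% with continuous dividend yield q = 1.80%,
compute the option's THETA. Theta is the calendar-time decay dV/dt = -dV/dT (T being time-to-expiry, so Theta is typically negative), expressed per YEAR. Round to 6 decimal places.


Answer: Theta = -4.706722

Derivation:
d1 = -0.2858821521; d2 = -0.6040802036
phi(d1) = 0.3829683862; exp(-qT) = 0.9910403788; exp(-rT) = 0.9792189646
Theta = -S*exp(-qT)*phi(d1)*sigma/(2*sqrt(T)) + r*K*exp(-rT)*N(-d2) - q*S*exp(-qT)*N(-d1)
N(-d1) = 0.6125158080; N(-d2) = 0.7271048398; sqrt(T) = 0.7071067812
Term 1 = -48.6100 * 0.9910403788 * 0.3829683862 * 0.4500 / (2 * 0.7071067812) = -5.8705313469
Term 2 = 0.0420 * 56.6800 * 0.9792189646 * 0.7271048398 = 1.6949464563
Term 3 = -0.0180 * 48.6100 * 0.9910403788 * 0.6125158080 = -0.5311372705
Theta = -5.8705313469 + (1.6949464563) + (-0.5311372705) = -4.706722


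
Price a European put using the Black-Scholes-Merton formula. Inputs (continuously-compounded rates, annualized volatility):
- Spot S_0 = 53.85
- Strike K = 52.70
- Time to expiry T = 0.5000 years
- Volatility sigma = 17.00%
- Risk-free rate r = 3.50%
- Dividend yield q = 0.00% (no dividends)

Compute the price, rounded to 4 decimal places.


d1 = (ln(S/K) + (r - q + 0.5*sigma^2) * T) / (sigma * sqrt(T)) = 0.38526462
d2 = d1 - sigma * sqrt(T) = 0.26505647
exp(-rT) = 0.98265224; exp(-qT) = 1.00000000
P = K * exp(-rT) * N(-d2) - S_0 * exp(-qT) * N(-d1)
N(-d1) = 0.35002069; N(-d2) = 0.39548298
P = 52.7000 * 0.98265224 * 0.39548298 - 53.8500 * 1.00000000 * 0.35002069 = 1.6318

Answer: Price = 1.6318


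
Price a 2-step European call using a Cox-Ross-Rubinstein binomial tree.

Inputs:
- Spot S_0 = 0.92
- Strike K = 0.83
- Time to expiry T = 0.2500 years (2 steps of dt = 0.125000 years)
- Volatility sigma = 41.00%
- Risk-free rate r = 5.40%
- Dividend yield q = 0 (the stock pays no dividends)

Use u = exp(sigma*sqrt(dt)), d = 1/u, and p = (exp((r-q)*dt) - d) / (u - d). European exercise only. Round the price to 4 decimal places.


Answer: Price = V(0,0) = 0.1379

Derivation:
dt = T/N = 0.125000
u = exp(sigma*sqrt(dt)) = 1.155990; d = 1/u = 0.865060
p = (exp((r-q)*dt) - d) / (u - d) = 0.487104
Discount per step: exp(-r*dt) = 0.993273
Stock lattice S(k, i) with i counting down-moves:
  k=0: S(0,0) = 0.9200
  k=1: S(1,0) = 1.0635; S(1,1) = 0.7959
  k=2: S(2,0) = 1.2294; S(2,1) = 0.9200; S(2,2) = 0.6885
Terminal payoffs V(N, i) = max(S_T - K, 0):
  V(2,0) = 0.399407; V(2,1) = 0.090000; V(2,2) = 0.000000
Backward induction: V(k, i) = exp(-r*dt) * [p * V(k+1, i) + (1-p) * V(k+1, i+1)].
  V(1,0) = exp(-r*dt) * [p*0.399407 + (1-p)*0.090000] = 0.239094
  V(1,1) = exp(-r*dt) * [p*0.090000 + (1-p)*0.000000] = 0.043544
  V(0,0) = exp(-r*dt) * [p*0.239094 + (1-p)*0.043544] = 0.137864


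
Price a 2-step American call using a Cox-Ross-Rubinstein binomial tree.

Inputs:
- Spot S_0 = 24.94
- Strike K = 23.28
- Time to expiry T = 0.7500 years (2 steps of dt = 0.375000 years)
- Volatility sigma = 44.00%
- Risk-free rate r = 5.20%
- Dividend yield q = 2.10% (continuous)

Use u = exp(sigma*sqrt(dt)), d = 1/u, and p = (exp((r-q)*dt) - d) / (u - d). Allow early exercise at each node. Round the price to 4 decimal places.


dt = T/N = 0.375000
u = exp(sigma*sqrt(dt)) = 1.309236; d = 1/u = 0.763804
p = (exp((r-q)*dt) - d) / (u - d) = 0.454481
Discount per step: exp(-r*dt) = 0.980689
Stock lattice S(k, i) with i counting down-moves:
  k=0: S(0,0) = 24.9400
  k=1: S(1,0) = 32.6523; S(1,1) = 19.0493
  k=2: S(2,0) = 42.7496; S(2,1) = 24.9400; S(2,2) = 14.5499
Terminal payoffs V(N, i) = max(S_T - K, 0):
  V(2,0) = 19.469636; V(2,1) = 1.660000; V(2,2) = 0.000000
Backward induction: V(k, i) = exp(-r*dt) * [p * V(k+1, i) + (1-p) * V(k+1, i+1)]; then take max(V_cont, immediate exercise) for American.
  V(1,0) = exp(-r*dt) * [p*19.469636 + (1-p)*1.660000] = 9.565785; exercise = 9.372349; V(1,0) = max -> 9.565785
  V(1,1) = exp(-r*dt) * [p*1.660000 + (1-p)*0.000000] = 0.739870; exercise = 0.000000; V(1,1) = max -> 0.739870
  V(0,0) = exp(-r*dt) * [p*9.565785 + (1-p)*0.739870] = 4.659335; exercise = 1.660000; V(0,0) = max -> 4.659335

Answer: Price = V(0,0) = 4.6593


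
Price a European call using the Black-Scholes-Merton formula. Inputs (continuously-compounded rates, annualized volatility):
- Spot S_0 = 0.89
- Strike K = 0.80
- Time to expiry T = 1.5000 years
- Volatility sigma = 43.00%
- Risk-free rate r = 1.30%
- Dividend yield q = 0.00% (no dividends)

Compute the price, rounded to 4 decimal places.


Answer: Price = 0.2315

Derivation:
d1 = (ln(S/K) + (r - q + 0.5*sigma^2) * T) / (sigma * sqrt(T)) = 0.50278100
d2 = d1 - sigma * sqrt(T) = -0.02385929
exp(-rT) = 0.98068890; exp(-qT) = 1.00000000
C = S_0 * exp(-qT) * N(d1) - K * exp(-rT) * N(d2)
N(d1) = 0.69244087; N(d2) = 0.49048242
C = 0.8900 * 1.00000000 * 0.69244087 - 0.8000 * 0.98068890 * 0.49048242 = 0.2315


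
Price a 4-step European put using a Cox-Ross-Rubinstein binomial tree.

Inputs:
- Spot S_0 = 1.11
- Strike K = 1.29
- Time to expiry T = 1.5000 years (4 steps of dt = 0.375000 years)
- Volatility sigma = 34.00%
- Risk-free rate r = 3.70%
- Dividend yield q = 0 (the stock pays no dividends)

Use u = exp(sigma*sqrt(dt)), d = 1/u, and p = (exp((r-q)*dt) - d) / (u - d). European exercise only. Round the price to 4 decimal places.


dt = T/N = 0.375000
u = exp(sigma*sqrt(dt)) = 1.231468; d = 1/u = 0.812039
p = (exp((r-q)*dt) - d) / (u - d) = 0.481447
Discount per step: exp(-r*dt) = 0.986221
Stock lattice S(k, i) with i counting down-moves:
  k=0: S(0,0) = 1.1100
  k=1: S(1,0) = 1.3669; S(1,1) = 0.9014
  k=2: S(2,0) = 1.6833; S(2,1) = 1.1100; S(2,2) = 0.7319
  k=3: S(3,0) = 2.0730; S(3,1) = 1.3669; S(3,2) = 0.9014; S(3,3) = 0.5944
  k=4: S(4,0) = 2.5528; S(4,1) = 1.6833; S(4,2) = 1.1100; S(4,3) = 0.7319; S(4,4) = 0.4826
Terminal payoffs V(N, i) = max(K - S_T, 0):
  V(4,0) = 0.000000; V(4,1) = 0.000000; V(4,2) = 0.180000; V(4,3) = 0.558057; V(4,4) = 0.807351
Backward induction: V(k, i) = exp(-r*dt) * [p * V(k+1, i) + (1-p) * V(k+1, i+1)].
  V(3,0) = exp(-r*dt) * [p*0.000000 + (1-p)*0.000000] = 0.000000
  V(3,1) = exp(-r*dt) * [p*0.000000 + (1-p)*0.180000] = 0.092053
  V(3,2) = exp(-r*dt) * [p*0.180000 + (1-p)*0.558057] = 0.370861
  V(3,3) = exp(-r*dt) * [p*0.558057 + (1-p)*0.807351] = 0.677859
  V(2,0) = exp(-r*dt) * [p*0.000000 + (1-p)*0.092053] = 0.047077
  V(2,1) = exp(-r*dt) * [p*0.092053 + (1-p)*0.370861] = 0.233370
  V(2,2) = exp(-r*dt) * [p*0.370861 + (1-p)*0.677859] = 0.522752
  V(1,0) = exp(-r*dt) * [p*0.047077 + (1-p)*0.233370] = 0.141700
  V(1,1) = exp(-r*dt) * [p*0.233370 + (1-p)*0.522752] = 0.378146
  V(0,0) = exp(-r*dt) * [p*0.141700 + (1-p)*0.378146] = 0.260668

Answer: Price = V(0,0) = 0.2607


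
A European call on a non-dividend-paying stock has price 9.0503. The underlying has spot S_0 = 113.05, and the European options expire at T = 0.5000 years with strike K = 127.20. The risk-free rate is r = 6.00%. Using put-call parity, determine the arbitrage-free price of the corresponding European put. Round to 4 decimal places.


Answer: Put price = 19.4410

Derivation:
Put-call parity: C - P = S_0 * exp(-qT) - K * exp(-rT).
S_0 * exp(-qT) = 113.0500 * 1.00000000 = 113.05000000
K * exp(-rT) = 127.2000 * 0.97044553 = 123.44067187
P = C - S*exp(-qT) + K*exp(-rT)
P = 9.0503 - 113.05000000 + 123.44067187 = 19.4410


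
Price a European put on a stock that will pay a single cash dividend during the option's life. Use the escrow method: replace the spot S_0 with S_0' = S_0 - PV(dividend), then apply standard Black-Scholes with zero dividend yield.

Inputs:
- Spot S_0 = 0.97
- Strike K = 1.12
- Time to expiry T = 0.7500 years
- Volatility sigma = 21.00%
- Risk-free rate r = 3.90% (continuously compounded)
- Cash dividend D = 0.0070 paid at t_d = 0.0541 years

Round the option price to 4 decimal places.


PV(D) = D * exp(-r * t_d) = 0.0070 * 0.99789232 = 0.00698525
S_0' = S_0 - PV(D) = 0.9700 - 0.00698525 = 0.96301475
d1 = (ln(S_0'/K) + (r + sigma^2/2)*T) / (sigma*sqrt(T)) = -0.57860247
d2 = d1 - sigma*sqrt(T) = -0.76046781
exp(-rT) = 0.97117364
N(-d1) = 0.71857128; N(-d2) = 0.77651250
P = K * exp(-rT) * N(-d2) - S_0' * N(-d1) = 1.1200 * 0.97117364 * 0.77651250 - 0.96301475 * 0.71857128 = 0.1526

Answer: Price = 0.1526


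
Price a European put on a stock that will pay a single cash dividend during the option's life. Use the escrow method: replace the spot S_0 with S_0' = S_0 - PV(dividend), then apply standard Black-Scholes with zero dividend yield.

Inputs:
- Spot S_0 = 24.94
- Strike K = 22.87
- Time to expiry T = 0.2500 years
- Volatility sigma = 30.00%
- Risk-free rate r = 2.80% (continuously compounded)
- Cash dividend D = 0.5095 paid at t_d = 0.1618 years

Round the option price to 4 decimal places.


Answer: Price = 0.7118

Derivation:
PV(D) = D * exp(-r * t_d) = 0.5095 * 0.99547985 = 0.50719698
S_0' = S_0 - PV(D) = 24.9400 - 0.50719698 = 24.43280302
d1 = (ln(S_0'/K) + (r + sigma^2/2)*T) / (sigma*sqrt(T)) = 0.56233738
d2 = d1 - sigma*sqrt(T) = 0.41233738
exp(-rT) = 0.99302444
N(-d1) = 0.28694309; N(-d2) = 0.34004608
P = K * exp(-rT) * N(-d2) - S_0' * N(-d1) = 22.8700 * 0.99302444 * 0.34004608 - 24.43280302 * 0.28694309 = 0.7118


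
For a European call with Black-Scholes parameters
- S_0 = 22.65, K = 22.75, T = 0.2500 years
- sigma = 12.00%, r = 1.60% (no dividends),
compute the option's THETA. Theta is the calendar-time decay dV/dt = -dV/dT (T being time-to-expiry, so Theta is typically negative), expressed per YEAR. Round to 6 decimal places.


Answer: Theta = -1.259991

Derivation:
d1 = 0.0232451089; d2 = -0.0367548911
phi(d1) = 0.3988345137; exp(-qT) = 1.0000000000; exp(-rT) = 0.9960079893
Theta = -S*exp(-qT)*phi(d1)*sigma/(2*sqrt(T)) - r*K*exp(-rT)*N(d2) + q*S*exp(-qT)*N(d1)
N(d1) = 0.5092726217; N(d2) = 0.4853402207; sqrt(T) = 0.5000000000
Term 1 = -22.6500 * 1.0000000000 * 0.3988345137 * 0.1200 / (2 * 0.5000000000) = -1.0840322082
Term 2 = -0.0160 * 22.7500 * 0.9960079893 * 0.4853402207 = -0.1759585964
Term 3 = 0 (no dividend yield, q = 0)
Theta = -1.0840322082 + (-0.1759585964) + (0.0000000000) = -1.259991


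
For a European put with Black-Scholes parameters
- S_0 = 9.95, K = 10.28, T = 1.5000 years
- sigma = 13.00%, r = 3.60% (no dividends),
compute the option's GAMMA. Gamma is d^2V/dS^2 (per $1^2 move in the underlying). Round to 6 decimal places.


Answer: Gamma = 0.246132

Derivation:
d1 = 0.2138422831; d2 = 0.0546254499
phi(d1) = 0.3899242482; exp(-qT) = 1.0000000000; exp(-rT) = 0.9474321065
Gamma = exp(-qT) * phi(d1) / (S * sigma * sqrt(T)) = 1.0000000000 * 0.3899242482 / (9.9500 * 0.1300 * 1.2247448714) = 0.246132


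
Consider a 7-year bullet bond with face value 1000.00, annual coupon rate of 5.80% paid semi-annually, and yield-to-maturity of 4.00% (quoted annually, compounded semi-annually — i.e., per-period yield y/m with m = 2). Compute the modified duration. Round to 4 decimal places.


Answer: Modified duration = 5.8041

Derivation:
Coupon per period c = face * coupon_rate / m = 29.000000
Periods per year m = 2; per-period yield y/m = 0.020000
Number of cashflows N = 14
Cashflows (t years, CF_t, discount factor 1/(1+y/m)^(m*t), PV):
  t = 0.5000: CF_t = 29.000000, DF = 0.980392, PV = 28.431373
  t = 1.0000: CF_t = 29.000000, DF = 0.961169, PV = 27.873895
  t = 1.5000: CF_t = 29.000000, DF = 0.942322, PV = 27.327348
  t = 2.0000: CF_t = 29.000000, DF = 0.923845, PV = 26.791517
  t = 2.5000: CF_t = 29.000000, DF = 0.905731, PV = 26.266193
  t = 3.0000: CF_t = 29.000000, DF = 0.887971, PV = 25.751170
  t = 3.5000: CF_t = 29.000000, DF = 0.870560, PV = 25.246245
  t = 4.0000: CF_t = 29.000000, DF = 0.853490, PV = 24.751221
  t = 4.5000: CF_t = 29.000000, DF = 0.836755, PV = 24.265903
  t = 5.0000: CF_t = 29.000000, DF = 0.820348, PV = 23.790101
  t = 5.5000: CF_t = 29.000000, DF = 0.804263, PV = 23.323628
  t = 6.0000: CF_t = 29.000000, DF = 0.788493, PV = 22.866302
  t = 6.5000: CF_t = 29.000000, DF = 0.773033, PV = 22.417943
  t = 7.0000: CF_t = 1029.000000, DF = 0.757875, PV = 779.853400
Price P = sum_t PV_t = 1108.956239
First compute Macaulay numerator sum_t t * PV_t:
  t * PV_t at t = 0.5000: 14.215686
  t * PV_t at t = 1.0000: 27.873895
  t * PV_t at t = 1.5000: 40.991022
  t * PV_t at t = 2.0000: 53.583035
  t * PV_t at t = 2.5000: 65.665484
  t * PV_t at t = 3.0000: 77.253510
  t * PV_t at t = 3.5000: 88.361858
  t * PV_t at t = 4.0000: 99.004883
  t * PV_t at t = 4.5000: 109.196562
  t * PV_t at t = 5.0000: 118.950503
  t * PV_t at t = 5.5000: 128.279955
  t * PV_t at t = 6.0000: 137.197813
  t * PV_t at t = 6.5000: 145.716631
  t * PV_t at t = 7.0000: 5458.973802
Macaulay duration D = 6565.264638 / 1108.956239 = 5.920220
Modified duration = D / (1 + y/m) = 5.920220 / (1 + 0.020000) = 5.804137


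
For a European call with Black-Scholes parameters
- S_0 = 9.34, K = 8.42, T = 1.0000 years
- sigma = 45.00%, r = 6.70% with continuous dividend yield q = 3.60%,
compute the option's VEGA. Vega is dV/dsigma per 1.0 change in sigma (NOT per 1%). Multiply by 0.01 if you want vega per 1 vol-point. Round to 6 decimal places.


Answer: Vega = 3.132744

Derivation:
d1 = 0.5243253866; d2 = 0.0743253866
phi(d1) = 0.3477063112; exp(-qT) = 0.9646402935; exp(-rT) = 0.9351952013
Vega = S * exp(-qT) * phi(d1) * sqrt(T) = 9.3400 * 0.9646402935 * 0.3477063112 * 1.0000000000 = 3.132744


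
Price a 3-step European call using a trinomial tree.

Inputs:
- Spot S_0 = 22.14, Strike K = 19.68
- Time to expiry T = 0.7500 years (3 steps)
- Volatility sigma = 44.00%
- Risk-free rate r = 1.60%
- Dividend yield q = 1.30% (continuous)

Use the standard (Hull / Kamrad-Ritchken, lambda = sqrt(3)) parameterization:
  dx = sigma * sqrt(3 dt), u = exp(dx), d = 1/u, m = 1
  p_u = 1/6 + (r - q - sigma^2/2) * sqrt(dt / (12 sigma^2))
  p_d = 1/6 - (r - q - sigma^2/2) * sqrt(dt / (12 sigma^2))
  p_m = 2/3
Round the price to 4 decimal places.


Answer: Price = V(0,0) = 4.5341

Derivation:
dt = T/N = 0.250000; dx = sigma*sqrt(3*dt) = 0.381051
u = exp(dx) = 1.463823; d = 1/u = 0.683143
p_u = 0.135897, p_m = 0.666667, p_d = 0.197437
Discount per step: exp(-r*dt) = 0.996008
Stock lattice S(k, j) with j the centered position index:
  k=0: S(0,+0) = 22.1400
  k=1: S(1,-1) = 15.1248; S(1,+0) = 22.1400; S(1,+1) = 32.4090
  k=2: S(2,-2) = 10.3324; S(2,-1) = 15.1248; S(2,+0) = 22.1400; S(2,+1) = 32.4090; S(2,+2) = 47.4411
  k=3: S(3,-3) = 7.0585; S(3,-2) = 10.3324; S(3,-1) = 15.1248; S(3,+0) = 22.1400; S(3,+1) = 32.4090; S(3,+2) = 47.4411; S(3,+3) = 69.4453
Terminal payoffs V(N, j) = max(S_T - K, 0):
  V(3,-3) = 0.000000; V(3,-2) = 0.000000; V(3,-1) = 0.000000; V(3,+0) = 2.460000; V(3,+1) = 12.729031; V(3,+2) = 27.761069; V(3,+3) = 49.765305
Backward induction: V(k, j) = exp(-r*dt) * [p_u * V(k+1, j+1) + p_m * V(k+1, j) + p_d * V(k+1, j-1)]
  V(2,-2) = exp(-r*dt) * [p_u*0.000000 + p_m*0.000000 + p_d*0.000000] = 0.000000
  V(2,-1) = exp(-r*dt) * [p_u*2.460000 + p_m*0.000000 + p_d*0.000000] = 0.332971
  V(2,+0) = exp(-r*dt) * [p_u*12.729031 + p_m*2.460000 + p_d*0.000000] = 3.356379
  V(2,+1) = exp(-r*dt) * [p_u*27.761069 + p_m*12.729031 + p_d*2.460000] = 12.693472
  V(2,+2) = exp(-r*dt) * [p_u*49.765305 + p_m*27.761069 + p_d*12.729031] = 27.672578
  V(1,-1) = exp(-r*dt) * [p_u*3.356379 + p_m*0.332971 + p_d*0.000000] = 0.675394
  V(1,+0) = exp(-r*dt) * [p_u*12.693472 + p_m*3.356379 + p_d*0.332971] = 4.012244
  V(1,+1) = exp(-r*dt) * [p_u*27.672578 + p_m*12.693472 + p_d*3.356379] = 12.834155
  V(0,+0) = exp(-r*dt) * [p_u*12.834155 + p_m*4.012244 + p_d*0.675394] = 4.534121


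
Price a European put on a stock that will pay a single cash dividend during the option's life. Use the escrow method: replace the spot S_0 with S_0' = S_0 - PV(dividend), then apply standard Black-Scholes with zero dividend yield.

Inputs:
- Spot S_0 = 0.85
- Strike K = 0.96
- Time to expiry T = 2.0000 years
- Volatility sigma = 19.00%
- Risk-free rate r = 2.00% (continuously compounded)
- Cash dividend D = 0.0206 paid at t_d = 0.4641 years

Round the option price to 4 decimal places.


Answer: Price = 0.1471

Derivation:
PV(D) = D * exp(-r * t_d) = 0.0206 * 0.99076094 = 0.02040968
S_0' = S_0 - PV(D) = 0.8500 - 0.02040968 = 0.82959032
d1 = (ln(S_0'/K) + (r + sigma^2/2)*T) / (sigma*sqrt(T)) = -0.26014567
d2 = d1 - sigma*sqrt(T) = -0.52884624
exp(-rT) = 0.96078944
N(-d1) = 0.60262429; N(-d2) = 0.70154394
P = K * exp(-rT) * N(-d2) - S_0' * N(-d1) = 0.9600 * 0.96078944 * 0.70154394 - 0.82959032 * 0.60262429 = 0.1471


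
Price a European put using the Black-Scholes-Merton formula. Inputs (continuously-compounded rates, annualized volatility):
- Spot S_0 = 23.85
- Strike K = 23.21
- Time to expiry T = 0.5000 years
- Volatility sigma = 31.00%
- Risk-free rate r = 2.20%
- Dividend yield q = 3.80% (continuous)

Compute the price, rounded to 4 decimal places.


d1 = (ln(S/K) + (r - q + 0.5*sigma^2) * T) / (sigma * sqrt(T)) = 0.19719610
d2 = d1 - sigma * sqrt(T) = -0.02200700
exp(-rT) = 0.98906028; exp(-qT) = 0.98117936
P = K * exp(-rT) * N(-d2) - S_0 * exp(-qT) * N(-d1)
N(-d1) = 0.42183704; N(-d2) = 0.50877881
P = 23.2100 * 0.98906028 * 0.50877881 - 23.8500 * 0.98117936 * 0.42183704 = 1.8081

Answer: Price = 1.8081


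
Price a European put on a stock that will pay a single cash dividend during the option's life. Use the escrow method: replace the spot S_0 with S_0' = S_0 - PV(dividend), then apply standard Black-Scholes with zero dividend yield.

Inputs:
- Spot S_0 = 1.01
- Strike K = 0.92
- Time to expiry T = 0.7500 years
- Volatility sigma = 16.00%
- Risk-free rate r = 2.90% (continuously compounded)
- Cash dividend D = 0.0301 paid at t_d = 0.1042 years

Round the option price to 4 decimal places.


PV(D) = D * exp(-r * t_d) = 0.0301 * 0.99698276 = 0.03000918
S_0' = S_0 - PV(D) = 1.0100 - 0.03000918 = 0.97999082
d1 = (ln(S_0'/K) + (r + sigma^2/2)*T) / (sigma*sqrt(T)) = 0.68213597
d2 = d1 - sigma*sqrt(T) = 0.54357191
exp(-rT) = 0.97848483
N(-d1) = 0.24757649; N(-d2) = 0.29336805
P = K * exp(-rT) * N(-d2) - S_0' * N(-d1) = 0.9200 * 0.97848483 * 0.29336805 - 0.97999082 * 0.24757649 = 0.0215

Answer: Price = 0.0215


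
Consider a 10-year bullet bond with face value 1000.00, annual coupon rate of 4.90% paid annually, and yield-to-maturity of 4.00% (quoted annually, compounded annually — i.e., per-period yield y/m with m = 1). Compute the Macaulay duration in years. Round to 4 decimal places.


Coupon per period c = face * coupon_rate / m = 49.000000
Periods per year m = 1; per-period yield y/m = 0.040000
Number of cashflows N = 10
Cashflows (t years, CF_t, discount factor 1/(1+y/m)^(m*t), PV):
  t = 1.0000: CF_t = 49.000000, DF = 0.961538, PV = 47.115385
  t = 2.0000: CF_t = 49.000000, DF = 0.924556, PV = 45.303254
  t = 3.0000: CF_t = 49.000000, DF = 0.888996, PV = 43.560822
  t = 4.0000: CF_t = 49.000000, DF = 0.854804, PV = 41.885405
  t = 5.0000: CF_t = 49.000000, DF = 0.821927, PV = 40.274428
  t = 6.0000: CF_t = 49.000000, DF = 0.790315, PV = 38.725412
  t = 7.0000: CF_t = 49.000000, DF = 0.759918, PV = 37.235973
  t = 8.0000: CF_t = 49.000000, DF = 0.730690, PV = 35.803820
  t = 9.0000: CF_t = 49.000000, DF = 0.702587, PV = 34.426750
  t = 10.0000: CF_t = 1049.000000, DF = 0.675564, PV = 708.666813
Price P = sum_t PV_t = 1072.998062
Macaulay numerator sum_t t * PV_t:
  t * PV_t at t = 1.0000: 47.115385
  t * PV_t at t = 2.0000: 90.606509
  t * PV_t at t = 3.0000: 130.682465
  t * PV_t at t = 4.0000: 167.541621
  t * PV_t at t = 5.0000: 201.372141
  t * PV_t at t = 6.0000: 232.352471
  t * PV_t at t = 7.0000: 260.651810
  t * PV_t at t = 8.0000: 286.430560
  t * PV_t at t = 9.0000: 309.840750
  t * PV_t at t = 10.0000: 7086.668131
Macaulay duration D = (sum_t t * PV_t) / P = 8813.261843 / 1072.998062 = 8.213679

Answer: Macaulay duration = 8.2137 years


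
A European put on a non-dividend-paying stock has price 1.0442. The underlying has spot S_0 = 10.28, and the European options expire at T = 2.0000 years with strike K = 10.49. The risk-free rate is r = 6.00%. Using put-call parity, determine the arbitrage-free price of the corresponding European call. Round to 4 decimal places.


Put-call parity: C - P = S_0 * exp(-qT) - K * exp(-rT).
S_0 * exp(-qT) = 10.2800 * 1.00000000 = 10.28000000
K * exp(-rT) = 10.4900 * 0.88692044 = 9.30379538
C = P + S*exp(-qT) - K*exp(-rT)
C = 1.0442 + 10.28000000 - 9.30379538 = 2.0204

Answer: Call price = 2.0204


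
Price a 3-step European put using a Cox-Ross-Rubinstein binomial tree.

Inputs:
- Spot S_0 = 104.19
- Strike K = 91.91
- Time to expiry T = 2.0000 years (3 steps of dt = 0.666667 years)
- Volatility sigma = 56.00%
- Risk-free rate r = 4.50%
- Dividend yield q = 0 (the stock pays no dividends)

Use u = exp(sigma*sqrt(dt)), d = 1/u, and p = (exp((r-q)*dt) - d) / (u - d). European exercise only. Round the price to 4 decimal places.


dt = T/N = 0.666667
u = exp(sigma*sqrt(dt)) = 1.579705; d = 1/u = 0.633030
p = (exp((r-q)*dt) - d) / (u - d) = 0.419811
Discount per step: exp(-r*dt) = 0.970446
Stock lattice S(k, i) with i counting down-moves:
  k=0: S(0,0) = 104.1900
  k=1: S(1,0) = 164.5895; S(1,1) = 65.9554
  k=2: S(2,0) = 260.0028; S(2,1) = 104.1900; S(2,2) = 41.7517
  k=3: S(3,0) = 410.7277; S(3,1) = 164.5895; S(3,2) = 65.9554; S(3,3) = 26.4301
Terminal payoffs V(N, i) = max(K - S_T, 0):
  V(3,0) = 0.000000; V(3,1) = 0.000000; V(3,2) = 25.954645; V(3,3) = 65.479943
Backward induction: V(k, i) = exp(-r*dt) * [p * V(k+1, i) + (1-p) * V(k+1, i+1)].
  V(2,0) = exp(-r*dt) * [p*0.000000 + (1-p)*0.000000] = 0.000000
  V(2,1) = exp(-r*dt) * [p*0.000000 + (1-p)*25.954645] = 14.613545
  V(2,2) = exp(-r*dt) * [p*25.954645 + (1-p)*65.479943] = 47.441957
  V(1,0) = exp(-r*dt) * [p*0.000000 + (1-p)*14.613545] = 8.228034
  V(1,1) = exp(-r*dt) * [p*14.613545 + (1-p)*47.441957] = 32.665411
  V(0,0) = exp(-r*dt) * [p*8.228034 + (1-p)*32.665411] = 21.744119

Answer: Price = V(0,0) = 21.7441


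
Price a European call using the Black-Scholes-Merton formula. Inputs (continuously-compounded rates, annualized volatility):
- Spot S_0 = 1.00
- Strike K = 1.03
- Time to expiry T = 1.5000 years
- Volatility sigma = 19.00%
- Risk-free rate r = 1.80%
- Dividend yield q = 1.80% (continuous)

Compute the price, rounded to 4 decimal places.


Answer: Price = 0.0776

Derivation:
d1 = (ln(S/K) + (r - q + 0.5*sigma^2) * T) / (sigma * sqrt(T)) = -0.01067377
d2 = d1 - sigma * sqrt(T) = -0.24337529
exp(-rT) = 0.97336124; exp(-qT) = 0.97336124
C = S_0 * exp(-qT) * N(d1) - K * exp(-rT) * N(d2)
N(d1) = 0.49574186; N(d2) = 0.40385734
C = 1.0000 * 0.97336124 * 0.49574186 - 1.0300 * 0.97336124 * 0.40385734 = 0.0776


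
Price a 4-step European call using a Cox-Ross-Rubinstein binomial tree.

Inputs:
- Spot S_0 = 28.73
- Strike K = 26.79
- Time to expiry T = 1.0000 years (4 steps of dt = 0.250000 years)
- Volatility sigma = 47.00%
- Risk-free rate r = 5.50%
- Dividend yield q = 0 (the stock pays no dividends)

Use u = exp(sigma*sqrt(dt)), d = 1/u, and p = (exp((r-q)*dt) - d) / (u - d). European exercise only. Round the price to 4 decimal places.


Answer: Price = V(0,0) = 6.8644

Derivation:
dt = T/N = 0.250000
u = exp(sigma*sqrt(dt)) = 1.264909; d = 1/u = 0.790571
p = (exp((r-q)*dt) - d) / (u - d) = 0.470707
Discount per step: exp(-r*dt) = 0.986344
Stock lattice S(k, i) with i counting down-moves:
  k=0: S(0,0) = 28.7300
  k=1: S(1,0) = 36.3408; S(1,1) = 22.7131
  k=2: S(2,0) = 45.9678; S(2,1) = 28.7300; S(2,2) = 17.9563
  k=3: S(3,0) = 58.1451; S(3,1) = 36.3408; S(3,2) = 22.7131; S(3,3) = 14.1957
  k=4: S(4,0) = 73.5483; S(4,1) = 45.9678; S(4,2) = 28.7300; S(4,3) = 17.9563; S(4,4) = 11.2227
Terminal payoffs V(N, i) = max(S_T - K, 0):
  V(4,0) = 46.758266; V(4,1) = 19.177833; V(4,2) = 1.940000; V(4,3) = 0.000000; V(4,4) = 0.000000
Backward induction: V(k, i) = exp(-r*dt) * [p * V(k+1, i) + (1-p) * V(k+1, i+1)].
  V(3,0) = exp(-r*dt) * [p*46.758266 + (1-p)*19.177833] = 31.720957
  V(3,1) = exp(-r*dt) * [p*19.177833 + (1-p)*1.940000] = 9.916671
  V(3,2) = exp(-r*dt) * [p*1.940000 + (1-p)*0.000000] = 0.900701
  V(3,3) = exp(-r*dt) * [p*0.000000 + (1-p)*0.000000] = 0.000000
  V(2,0) = exp(-r*dt) * [p*31.720957 + (1-p)*9.916671] = 19.904520
  V(2,1) = exp(-r*dt) * [p*9.916671 + (1-p)*0.900701] = 5.074326
  V(2,2) = exp(-r*dt) * [p*0.900701 + (1-p)*0.000000] = 0.418177
  V(1,0) = exp(-r*dt) * [p*19.904520 + (1-p)*5.074326] = 11.890378
  V(1,1) = exp(-r*dt) * [p*5.074326 + (1-p)*0.418177] = 2.574218
  V(0,0) = exp(-r*dt) * [p*11.890378 + (1-p)*2.574218] = 6.864362


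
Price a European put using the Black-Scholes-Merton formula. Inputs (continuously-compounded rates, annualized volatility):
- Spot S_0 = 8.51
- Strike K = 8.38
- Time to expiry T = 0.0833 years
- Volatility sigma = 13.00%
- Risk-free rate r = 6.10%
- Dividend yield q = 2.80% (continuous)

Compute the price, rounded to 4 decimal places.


Answer: Price = 0.0641

Derivation:
d1 = (ln(S/K) + (r - q + 0.5*sigma^2) * T) / (sigma * sqrt(T)) = 0.50231028
d2 = d1 - sigma * sqrt(T) = 0.46479002
exp(-rT) = 0.99493159; exp(-qT) = 0.99767032
P = K * exp(-rT) * N(-d2) - S_0 * exp(-qT) * N(-d1)
N(-d1) = 0.30772464; N(-d2) = 0.32104092
P = 8.3800 * 0.99493159 * 0.32104092 - 8.5100 * 0.99767032 * 0.30772464 = 0.0641


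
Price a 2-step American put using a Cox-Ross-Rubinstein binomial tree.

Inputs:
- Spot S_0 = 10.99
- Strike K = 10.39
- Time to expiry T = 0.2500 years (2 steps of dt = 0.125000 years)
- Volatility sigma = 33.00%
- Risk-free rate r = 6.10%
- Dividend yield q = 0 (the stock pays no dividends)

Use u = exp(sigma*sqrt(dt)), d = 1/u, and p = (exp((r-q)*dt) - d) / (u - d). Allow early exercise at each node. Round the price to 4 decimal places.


Answer: Price = V(0,0) = 0.4095

Derivation:
dt = T/N = 0.125000
u = exp(sigma*sqrt(dt)) = 1.123751; d = 1/u = 0.889876
p = (exp((r-q)*dt) - d) / (u - d) = 0.503592
Discount per step: exp(-r*dt) = 0.992404
Stock lattice S(k, i) with i counting down-moves:
  k=0: S(0,0) = 10.9900
  k=1: S(1,0) = 12.3500; S(1,1) = 9.7797
  k=2: S(2,0) = 13.8784; S(2,1) = 10.9900; S(2,2) = 8.7028
Terminal payoffs V(N, i) = max(K - S_T, 0):
  V(2,0) = 0.000000; V(2,1) = 0.000000; V(2,2) = 1.687237
Backward induction: V(k, i) = exp(-r*dt) * [p * V(k+1, i) + (1-p) * V(k+1, i+1)]; then take max(V_cont, immediate exercise) for American.
  V(1,0) = exp(-r*dt) * [p*0.000000 + (1-p)*0.000000] = 0.000000; exercise = 0.000000; V(1,0) = max -> 0.000000
  V(1,1) = exp(-r*dt) * [p*0.000000 + (1-p)*1.687237] = 0.831195; exercise = 0.610258; V(1,1) = max -> 0.831195
  V(0,0) = exp(-r*dt) * [p*0.000000 + (1-p)*0.831195] = 0.409477; exercise = 0.000000; V(0,0) = max -> 0.409477


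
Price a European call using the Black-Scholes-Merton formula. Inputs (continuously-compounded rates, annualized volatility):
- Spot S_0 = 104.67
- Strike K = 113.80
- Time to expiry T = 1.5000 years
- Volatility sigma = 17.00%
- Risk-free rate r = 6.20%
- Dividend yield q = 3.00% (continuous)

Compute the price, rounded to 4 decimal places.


Answer: Price = 6.7552

Derivation:
d1 = (ln(S/K) + (r - q + 0.5*sigma^2) * T) / (sigma * sqrt(T)) = -0.06702466
d2 = d1 - sigma * sqrt(T) = -0.27523129
exp(-rT) = 0.91119350; exp(-qT) = 0.95599748
C = S_0 * exp(-qT) * N(d1) - K * exp(-rT) * N(d2)
N(d1) = 0.47328104; N(d2) = 0.39156928
C = 104.6700 * 0.95599748 * 0.47328104 - 113.8000 * 0.91119350 * 0.39156928 = 6.7552


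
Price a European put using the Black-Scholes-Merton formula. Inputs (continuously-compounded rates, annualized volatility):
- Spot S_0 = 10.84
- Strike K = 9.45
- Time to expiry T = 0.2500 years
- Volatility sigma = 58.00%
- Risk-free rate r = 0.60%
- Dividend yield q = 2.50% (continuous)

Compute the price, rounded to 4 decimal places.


Answer: Price = 0.6150

Derivation:
d1 = (ln(S/K) + (r - q + 0.5*sigma^2) * T) / (sigma * sqrt(T)) = 0.60182157
d2 = d1 - sigma * sqrt(T) = 0.31182157
exp(-rT) = 0.99850112; exp(-qT) = 0.99376949
P = K * exp(-rT) * N(-d2) - S_0 * exp(-qT) * N(-d1)
N(-d1) = 0.27364646; N(-d2) = 0.37758807
P = 9.4500 * 0.99850112 * 0.37758807 - 10.8400 * 0.99376949 * 0.27364646 = 0.6150


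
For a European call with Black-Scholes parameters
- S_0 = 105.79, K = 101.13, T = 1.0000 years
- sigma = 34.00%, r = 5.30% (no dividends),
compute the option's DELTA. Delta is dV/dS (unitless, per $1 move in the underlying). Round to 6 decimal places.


Answer: Delta = 0.676660

Derivation:
d1 = 0.4583799385; d2 = 0.1183799385
phi(d1) = 0.3591573746; exp(-qT) = 1.0000000000; exp(-rT) = 0.9483800125
N(d1) = 0.6766602490
Delta = exp(-qT) * N(d1) = 1.0000000000 * 0.6766602490 = 0.676660


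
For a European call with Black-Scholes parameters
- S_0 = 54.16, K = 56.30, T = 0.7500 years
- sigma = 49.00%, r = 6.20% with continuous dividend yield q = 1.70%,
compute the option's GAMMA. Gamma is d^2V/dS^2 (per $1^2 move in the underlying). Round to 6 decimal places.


d1 = 0.2003890725; d2 = -0.2239633753
phi(d1) = 0.3910122368; exp(-qT) = 0.9873309369; exp(-rT) = 0.9545645606
Gamma = exp(-qT) * phi(d1) / (S * sigma * sqrt(T)) = 0.9873309369 * 0.3910122368 / (54.1600 * 0.4900 * 0.8660254038) = 0.016798

Answer: Gamma = 0.016798


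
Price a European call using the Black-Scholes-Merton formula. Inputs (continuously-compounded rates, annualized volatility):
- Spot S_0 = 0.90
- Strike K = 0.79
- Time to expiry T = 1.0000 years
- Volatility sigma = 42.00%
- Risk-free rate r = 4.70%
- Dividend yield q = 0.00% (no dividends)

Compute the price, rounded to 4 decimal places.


Answer: Price = 0.2225

Derivation:
d1 = (ln(S/K) + (r - q + 0.5*sigma^2) * T) / (sigma * sqrt(T)) = 0.63229004
d2 = d1 - sigma * sqrt(T) = 0.21229004
exp(-rT) = 0.95408740; exp(-qT) = 1.00000000
C = S_0 * exp(-qT) * N(d1) - K * exp(-rT) * N(d2)
N(d1) = 0.73640132; N(d2) = 0.58405962
C = 0.9000 * 1.00000000 * 0.73640132 - 0.7900 * 0.95408740 * 0.58405962 = 0.2225


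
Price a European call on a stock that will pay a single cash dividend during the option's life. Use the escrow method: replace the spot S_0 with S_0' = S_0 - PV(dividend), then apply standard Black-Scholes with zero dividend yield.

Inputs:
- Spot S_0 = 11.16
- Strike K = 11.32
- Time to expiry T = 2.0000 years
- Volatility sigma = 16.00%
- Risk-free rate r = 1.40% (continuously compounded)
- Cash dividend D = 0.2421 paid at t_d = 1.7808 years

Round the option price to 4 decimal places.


PV(D) = D * exp(-r * t_d) = 0.2421 * 0.97537702 = 0.23613878
S_0' = S_0 - PV(D) = 11.1600 - 0.23613878 = 10.92386122
d1 = (ln(S_0'/K) + (r + sigma^2/2)*T) / (sigma*sqrt(T)) = 0.07945417
d2 = d1 - sigma*sqrt(T) = -0.14682000
exp(-rT) = 0.97238837
N(d1) = 0.53166431; N(d2) = 0.44163705
C = S_0' * N(d1) - K * exp(-rT) * N(d2) = 10.92386122 * 0.53166431 - 11.3200 * 0.97238837 * 0.44163705 = 0.9465

Answer: Price = 0.9465


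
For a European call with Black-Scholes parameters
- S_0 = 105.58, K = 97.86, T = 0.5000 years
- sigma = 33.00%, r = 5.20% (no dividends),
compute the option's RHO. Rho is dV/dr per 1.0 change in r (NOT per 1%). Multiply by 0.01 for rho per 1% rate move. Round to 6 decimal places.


Answer: Rho = 29.823734

Derivation:
d1 = 0.5534977905; d2 = 0.3201525527
phi(d1) = 0.3422826452; exp(-qT) = 1.0000000000; exp(-rT) = 0.9743350896
N(d2) = 0.6255736554
Rho = K*T*exp(-rT)*N(d2) = 97.8600 * 0.5000 * 0.9743350896 * 0.6255736554 = 29.823734


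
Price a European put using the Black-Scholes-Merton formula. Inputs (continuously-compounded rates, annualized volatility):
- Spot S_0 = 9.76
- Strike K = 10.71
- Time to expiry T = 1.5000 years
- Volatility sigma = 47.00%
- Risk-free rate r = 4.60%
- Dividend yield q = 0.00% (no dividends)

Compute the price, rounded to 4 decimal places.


d1 = (ln(S/K) + (r - q + 0.5*sigma^2) * T) / (sigma * sqrt(T)) = 0.24632054
d2 = d1 - sigma * sqrt(T) = -0.32930955
exp(-rT) = 0.93332668; exp(-qT) = 1.00000000
P = K * exp(-rT) * N(-d2) - S_0 * exp(-qT) * N(-d1)
N(-d1) = 0.40271705; N(-d2) = 0.62903914
P = 10.7100 * 0.93332668 * 0.62903914 - 9.7600 * 1.00000000 * 0.40271705 = 2.3573

Answer: Price = 2.3573


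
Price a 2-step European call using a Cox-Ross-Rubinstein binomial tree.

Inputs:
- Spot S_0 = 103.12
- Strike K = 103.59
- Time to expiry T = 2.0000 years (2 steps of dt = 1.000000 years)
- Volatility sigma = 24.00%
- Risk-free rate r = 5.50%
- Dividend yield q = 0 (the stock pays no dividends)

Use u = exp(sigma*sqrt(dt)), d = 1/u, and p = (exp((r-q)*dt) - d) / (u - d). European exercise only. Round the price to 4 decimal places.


dt = T/N = 1.000000
u = exp(sigma*sqrt(dt)) = 1.271249; d = 1/u = 0.786628
p = (exp((r-q)*dt) - d) / (u - d) = 0.556956
Discount per step: exp(-r*dt) = 0.946485
Stock lattice S(k, i) with i counting down-moves:
  k=0: S(0,0) = 103.1200
  k=1: S(1,0) = 131.0912; S(1,1) = 81.1171
  k=2: S(2,0) = 166.6496; S(2,1) = 103.1200; S(2,2) = 63.8089
Terminal payoffs V(N, i) = max(S_T - K, 0):
  V(2,0) = 63.059592; V(2,1) = 0.000000; V(2,2) = 0.000000
Backward induction: V(k, i) = exp(-r*dt) * [p * V(k+1, i) + (1-p) * V(k+1, i+1)].
  V(1,0) = exp(-r*dt) * [p*63.059592 + (1-p)*0.000000] = 33.241903
  V(1,1) = exp(-r*dt) * [p*0.000000 + (1-p)*0.000000] = 0.000000
  V(0,0) = exp(-r*dt) * [p*33.241903 + (1-p)*0.000000] = 17.523490

Answer: Price = V(0,0) = 17.5235


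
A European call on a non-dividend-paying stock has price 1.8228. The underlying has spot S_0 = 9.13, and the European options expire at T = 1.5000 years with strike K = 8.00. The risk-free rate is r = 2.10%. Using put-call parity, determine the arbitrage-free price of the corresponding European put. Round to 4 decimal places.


Answer: Put price = 0.4447

Derivation:
Put-call parity: C - P = S_0 * exp(-qT) - K * exp(-rT).
S_0 * exp(-qT) = 9.1300 * 1.00000000 = 9.13000000
K * exp(-rT) = 8.0000 * 0.96899096 = 7.75192765
P = C - S*exp(-qT) + K*exp(-rT)
P = 1.8228 - 9.13000000 + 7.75192765 = 0.4447


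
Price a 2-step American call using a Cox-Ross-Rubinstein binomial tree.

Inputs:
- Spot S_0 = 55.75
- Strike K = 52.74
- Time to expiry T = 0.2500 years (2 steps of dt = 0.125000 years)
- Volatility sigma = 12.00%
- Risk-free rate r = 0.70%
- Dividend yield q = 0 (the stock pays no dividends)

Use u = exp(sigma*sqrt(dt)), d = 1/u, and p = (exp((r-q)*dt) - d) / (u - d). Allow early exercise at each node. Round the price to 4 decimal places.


Answer: Price = V(0,0) = 3.4833

Derivation:
dt = T/N = 0.125000
u = exp(sigma*sqrt(dt)) = 1.043339; d = 1/u = 0.958461
p = (exp((r-q)*dt) - d) / (u - d) = 0.499708
Discount per step: exp(-r*dt) = 0.999125
Stock lattice S(k, i) with i counting down-moves:
  k=0: S(0,0) = 55.7500
  k=1: S(1,0) = 58.1662; S(1,1) = 53.4342
  k=2: S(2,0) = 60.6870; S(2,1) = 55.7500; S(2,2) = 51.2146
Terminal payoffs V(N, i) = max(S_T - K, 0):
  V(2,0) = 7.947044; V(2,1) = 3.010000; V(2,2) = 0.000000
Backward induction: V(k, i) = exp(-r*dt) * [p * V(k+1, i) + (1-p) * V(k+1, i+1)]; then take max(V_cont, immediate exercise) for American.
  V(1,0) = exp(-r*dt) * [p*7.947044 + (1-p)*3.010000] = 5.472292; exercise = 5.426164; V(1,0) = max -> 5.472292
  V(1,1) = exp(-r*dt) * [p*3.010000 + (1-p)*0.000000] = 1.502807; exercise = 0.694201; V(1,1) = max -> 1.502807
  V(0,0) = exp(-r*dt) * [p*5.472292 + (1-p)*1.502807] = 3.483342; exercise = 3.010000; V(0,0) = max -> 3.483342


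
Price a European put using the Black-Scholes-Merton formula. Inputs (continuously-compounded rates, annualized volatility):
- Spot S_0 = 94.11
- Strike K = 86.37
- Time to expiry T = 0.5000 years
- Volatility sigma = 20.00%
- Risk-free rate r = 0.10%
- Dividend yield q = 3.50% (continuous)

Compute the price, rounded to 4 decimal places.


Answer: Price = 2.5485

Derivation:
d1 = (ln(S/K) + (r - q + 0.5*sigma^2) * T) / (sigma * sqrt(T)) = 0.55736927
d2 = d1 - sigma * sqrt(T) = 0.41594791
exp(-rT) = 0.99950012; exp(-qT) = 0.98265224
P = K * exp(-rT) * N(-d2) - S_0 * exp(-qT) * N(-d1)
N(-d1) = 0.28863758; N(-d2) = 0.33872406
P = 86.3700 * 0.99950012 * 0.33872406 - 94.1100 * 0.98265224 * 0.28863758 = 2.5485


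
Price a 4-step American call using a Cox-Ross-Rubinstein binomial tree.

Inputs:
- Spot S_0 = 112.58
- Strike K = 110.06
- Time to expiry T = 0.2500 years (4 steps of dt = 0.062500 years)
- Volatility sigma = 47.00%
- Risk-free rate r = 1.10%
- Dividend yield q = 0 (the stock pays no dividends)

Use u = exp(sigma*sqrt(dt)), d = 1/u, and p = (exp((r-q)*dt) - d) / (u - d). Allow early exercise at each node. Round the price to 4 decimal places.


dt = T/N = 0.062500
u = exp(sigma*sqrt(dt)) = 1.124682; d = 1/u = 0.889141
p = (exp((r-q)*dt) - d) / (u - d) = 0.473579
Discount per step: exp(-r*dt) = 0.999313
Stock lattice S(k, i) with i counting down-moves:
  k=0: S(0,0) = 112.5800
  k=1: S(1,0) = 126.6167; S(1,1) = 100.0994
  k=2: S(2,0) = 142.4034; S(2,1) = 112.5800; S(2,2) = 89.0025
  k=3: S(3,0) = 160.1585; S(3,1) = 126.6167; S(3,2) = 100.0994; S(3,3) = 79.1357
  k=4: S(4,0) = 180.1273; S(4,1) = 142.4034; S(4,2) = 112.5800; S(4,3) = 89.0025; S(4,4) = 70.3628
Terminal payoffs V(N, i) = max(S_T - K, 0):
  V(4,0) = 70.067346; V(4,1) = 32.343429; V(4,2) = 2.520000; V(4,3) = 0.000000; V(4,4) = 0.000000
Backward induction: V(k, i) = exp(-r*dt) * [p * V(k+1, i) + (1-p) * V(k+1, i+1)]; then take max(V_cont, immediate exercise) for American.
  V(3,0) = exp(-r*dt) * [p*70.067346 + (1-p)*32.343429] = 50.174161; exercise = 50.098521; V(3,0) = max -> 50.174161
  V(3,1) = exp(-r*dt) * [p*32.343429 + (1-p)*2.520000] = 16.632298; exercise = 16.556658; V(3,1) = max -> 16.632298
  V(3,2) = exp(-r*dt) * [p*2.520000 + (1-p)*0.000000] = 1.192598; exercise = 0.000000; V(3,2) = max -> 1.192598
  V(3,3) = exp(-r*dt) * [p*0.000000 + (1-p)*0.000000] = 0.000000; exercise = 0.000000; V(3,3) = max -> 0.000000
  V(2,0) = exp(-r*dt) * [p*50.174161 + (1-p)*16.632298] = 32.494658; exercise = 32.343429; V(2,0) = max -> 32.494658
  V(2,1) = exp(-r*dt) * [p*16.632298 + (1-p)*1.192598] = 8.498664; exercise = 2.520000; V(2,1) = max -> 8.498664
  V(2,2) = exp(-r*dt) * [p*1.192598 + (1-p)*0.000000] = 0.564401; exercise = 0.000000; V(2,2) = max -> 0.564401
  V(1,0) = exp(-r*dt) * [p*32.494658 + (1-p)*8.498664] = 19.849001; exercise = 16.556658; V(1,0) = max -> 19.849001
  V(1,1) = exp(-r*dt) * [p*8.498664 + (1-p)*0.564401] = 4.318927; exercise = 0.000000; V(1,1) = max -> 4.318927
  V(0,0) = exp(-r*dt) * [p*19.849001 + (1-p)*4.318927] = 11.665615; exercise = 2.520000; V(0,0) = max -> 11.665615

Answer: Price = V(0,0) = 11.6656
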